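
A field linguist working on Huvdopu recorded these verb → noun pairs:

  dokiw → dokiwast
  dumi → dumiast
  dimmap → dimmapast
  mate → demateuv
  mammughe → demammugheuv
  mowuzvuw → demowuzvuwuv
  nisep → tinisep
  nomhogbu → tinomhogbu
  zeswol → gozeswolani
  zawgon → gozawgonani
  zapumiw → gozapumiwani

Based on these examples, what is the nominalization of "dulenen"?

dulenenast

dokiw and mowuzvuw both end in -w yet inflect differently (dokiwast, demowuzvuwuv), so the final letter is not what conditions the rule; the first letter is.
"dulenen" begins with d-. The stems beginning with d- (dokiw → dokiwast, dumi → dumiast, dimmap → dimmapast) add -ast.
The other patterns: stems beginning with m- add de- … -uv around the stem; stems beginning with n- add the prefix ti-; stems beginning with z- add go- … -ani around the stem.
So dulenen → dulenenast.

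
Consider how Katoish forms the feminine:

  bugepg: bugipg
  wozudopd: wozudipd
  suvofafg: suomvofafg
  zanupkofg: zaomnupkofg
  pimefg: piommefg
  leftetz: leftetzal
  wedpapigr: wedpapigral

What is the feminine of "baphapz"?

bugepg and suvofafg both end in -g yet inflect differently (bugipg, suomvofafg), so the final letter is not what conditions the rule; the second-to-last letter is.
"baphapz" has second-to-last letter 'p'. The stems whose second-to-last letter is 'p' (bugepg → bugipg, wozudopd → wozudipd) change the last vowel to 'i'.
The other patterns: stems whose second-to-last letter is 'f' insert -om- after the first vowel; stems whose second-to-last letter is 'g' or 't' add -al.
So baphapz → baphipz.

baphipz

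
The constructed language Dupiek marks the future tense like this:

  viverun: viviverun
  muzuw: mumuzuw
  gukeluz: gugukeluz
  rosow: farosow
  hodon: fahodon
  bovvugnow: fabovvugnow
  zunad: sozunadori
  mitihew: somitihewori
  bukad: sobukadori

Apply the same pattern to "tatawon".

muzuw and rosow both end in -w yet inflect differently (mumuzuw, farosow), so the final letter is not what conditions the rule; the last vowel is.
"tatawon" has last vowel 'o'. The stems whose last vowel is 'o' (rosow → farosow, hodon → fahodon, bovvugnow → fabovvugnow) add the prefix fa-.
The other patterns: stems whose last vowel is 'u' repeat the first consonant+vowel as a prefix; stems whose last vowel is 'a' or 'e' add so- … -ori around the stem.
So tatawon → fatatawon.

fatatawon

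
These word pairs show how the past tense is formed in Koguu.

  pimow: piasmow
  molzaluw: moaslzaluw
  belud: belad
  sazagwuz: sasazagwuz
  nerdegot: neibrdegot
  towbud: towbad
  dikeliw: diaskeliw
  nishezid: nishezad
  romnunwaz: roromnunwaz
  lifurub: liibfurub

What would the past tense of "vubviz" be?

vuvubviz

nishezid and dikeliw both have last vowel 'i' yet inflect differently (nishezad, diaskeliw), so the last vowel is not what conditions the rule; the final letter is.
"vubviz" ends in -z. The stems ending in -z (romnunwaz → roromnunwaz, sazagwuz → sasazagwuz) repeat the first consonant+vowel as a prefix.
So vubviz → vuvubviz.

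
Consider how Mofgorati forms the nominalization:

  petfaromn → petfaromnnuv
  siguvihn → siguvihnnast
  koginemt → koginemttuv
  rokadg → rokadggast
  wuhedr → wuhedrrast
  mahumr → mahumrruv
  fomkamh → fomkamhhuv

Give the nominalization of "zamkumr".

zamkumrruv

mahumr and wuhedr both end in -r yet inflect differently (mahumrruv, wuhedrrast), so the final letter is not what conditions the rule; the second-to-last letter is.
"zamkumr" has second-to-last letter 'm'. The stems whose second-to-last letter is 'm' (mahumr → mahumrruv, petfaromn → petfaromnnuv, koginemt → koginemttuv) double the final consonant and add -uv.
The other pattern: stems whose second-to-last letter is 'd' or 'h' double the final consonant and add -ast.
So zamkumr → zamkumrruv.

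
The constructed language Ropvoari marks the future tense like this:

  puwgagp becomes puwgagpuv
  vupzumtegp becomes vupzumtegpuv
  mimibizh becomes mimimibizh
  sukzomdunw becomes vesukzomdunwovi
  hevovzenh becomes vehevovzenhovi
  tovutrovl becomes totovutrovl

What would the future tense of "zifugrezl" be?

"zifugrezl" has second-to-last letter 'z'. The one such stem in the data (mimibizh → mimimibizh) repeats the first consonant+vowel as a prefix (as does tovutrovl), so the same rule applies.
So zifugrezl → zizifugrezl.

zizifugrezl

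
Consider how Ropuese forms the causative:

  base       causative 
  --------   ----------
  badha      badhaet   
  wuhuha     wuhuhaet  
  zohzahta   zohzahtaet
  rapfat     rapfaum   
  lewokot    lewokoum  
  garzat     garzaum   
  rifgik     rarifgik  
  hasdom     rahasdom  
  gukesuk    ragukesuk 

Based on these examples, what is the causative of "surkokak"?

badha and rapfat both have last vowel 'a' yet inflect differently (badhaet, rapfaum), so the last vowel is not what conditions the rule; the final letter is.
"surkokak" ends in -k. The stems ending in -k (rifgik → rarifgik, gukesuk → ragukesuk) add the prefix ra-.
So surkokak → rasurkokak.

rasurkokak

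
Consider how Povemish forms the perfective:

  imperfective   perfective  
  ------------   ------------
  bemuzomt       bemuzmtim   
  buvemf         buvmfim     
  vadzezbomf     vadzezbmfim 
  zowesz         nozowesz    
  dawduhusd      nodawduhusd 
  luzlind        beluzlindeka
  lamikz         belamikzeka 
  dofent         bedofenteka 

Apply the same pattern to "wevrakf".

bewevrakfeka

dawduhusd and luzlind both end in -d yet inflect differently (nodawduhusd, beluzlindeka), so the final letter is not what conditions the rule; the second-to-last letter is.
"wevrakf" has second-to-last letter 'k'. The one such stem in the data (lamikz → belamikzeka) adds be- … -eka around the stem, so the same rule applies.
The other patterns: stems whose second-to-last letter is 'm' delete the last vowel and add -im; stems whose second-to-last letter is 's' add the prefix no-.
So wevrakf → bewevrakfeka.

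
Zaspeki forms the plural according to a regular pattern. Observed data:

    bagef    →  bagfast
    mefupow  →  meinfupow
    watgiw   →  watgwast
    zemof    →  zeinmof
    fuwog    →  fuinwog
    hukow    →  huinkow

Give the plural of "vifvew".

vifvwast

hukow and watgiw both end in -w yet inflect differently (huinkow, watgwast), so the final letter is not what conditions the rule; the last vowel is.
"vifvew" has last vowel 'e'. The one such stem in the data (bagef → bagfast) deletes the last vowel and adds -ast (as does watgiw), so the same rule applies.
The other pattern: stems whose last vowel is 'o' insert -in- after the first vowel.
So vifvew → vifvwast.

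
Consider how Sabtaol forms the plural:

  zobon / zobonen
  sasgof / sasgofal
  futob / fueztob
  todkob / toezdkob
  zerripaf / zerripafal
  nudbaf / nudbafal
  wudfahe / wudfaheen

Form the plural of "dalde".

daldeen

sasgof and todkob both have last vowel 'o' yet inflect differently (sasgofal, toezdkob), so the last vowel is not what conditions the rule; the final letter is.
"dalde" ends in -e. The one such stem in the data (wudfahe → wudfaheen) adds -en, so the same rule applies.
The other patterns: stems ending in -f add -al; stems ending in -b insert -ez- after the first vowel.
So dalde → daldeen.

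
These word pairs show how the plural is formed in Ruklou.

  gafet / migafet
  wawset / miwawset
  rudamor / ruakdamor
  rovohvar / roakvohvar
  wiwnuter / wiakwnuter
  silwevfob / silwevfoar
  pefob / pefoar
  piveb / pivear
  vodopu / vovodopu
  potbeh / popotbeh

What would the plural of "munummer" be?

"munummer" ends in -r. The stems ending in -r (rudamor → ruakdamor, rovohvar → roakvohvar, wiwnuter → wiakwnuter) insert -ak- after the first vowel.
So munummer → muaknummer.

muaknummer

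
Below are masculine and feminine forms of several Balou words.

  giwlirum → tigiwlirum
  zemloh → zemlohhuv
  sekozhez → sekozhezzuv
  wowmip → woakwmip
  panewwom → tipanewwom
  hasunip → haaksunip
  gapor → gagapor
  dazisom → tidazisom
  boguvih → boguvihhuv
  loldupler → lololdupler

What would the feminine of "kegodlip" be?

panewwom and gapor both have last vowel 'o' yet inflect differently (tipanewwom, gagapor), so the last vowel is not what conditions the rule; the final letter is.
"kegodlip" ends in -p. The stems ending in -p (wowmip → woakwmip, hasunip → haaksunip) insert -ak- after the first vowel.
The other patterns: stems ending in -m add the prefix ti-; stems ending in -r repeat the first consonant+vowel as a prefix; stems ending in -h or -z double the final consonant and add -uv.
So kegodlip → keakgodlip.

keakgodlip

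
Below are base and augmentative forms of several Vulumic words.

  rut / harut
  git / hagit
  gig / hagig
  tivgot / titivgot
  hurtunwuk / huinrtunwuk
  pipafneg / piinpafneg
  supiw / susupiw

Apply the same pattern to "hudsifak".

"hudsifak" has 3 vowels. The stems with 3 vowels (hurtunwuk → huinrtunwuk, pipafneg → piinpafneg) insert -in- after the first vowel.
So hudsifak → huindsifak.

huindsifak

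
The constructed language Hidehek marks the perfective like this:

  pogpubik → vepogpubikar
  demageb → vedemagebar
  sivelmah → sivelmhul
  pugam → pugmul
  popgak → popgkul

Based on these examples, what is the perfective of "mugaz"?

popgak and pogpubik both end in -k yet inflect differently (popgkul, vepogpubikar), so the final letter is not what conditions the rule; the last vowel is.
"mugaz" has last vowel 'a'. The stems whose last vowel is 'a' (sivelmah → sivelmhul, popgak → popgkul, pugam → pugmul) delete the last vowel and add -ul.
The other pattern: stems whose last vowel is 'e' or 'i' add ve- … -ar around the stem.
So mugaz → mugzul.

mugzul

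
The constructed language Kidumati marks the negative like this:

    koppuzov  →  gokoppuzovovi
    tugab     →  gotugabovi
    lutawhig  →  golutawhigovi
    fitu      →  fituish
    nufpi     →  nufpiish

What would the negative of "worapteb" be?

"worapteb" ends in a consonant. The stems ending in a consonant (koppuzov → gokoppuzovovi, tugab → gotugabovi, lutawhig → golutawhigovi) add go- … -ovi around the stem.
So worapteb → goworaptebovi.

goworaptebovi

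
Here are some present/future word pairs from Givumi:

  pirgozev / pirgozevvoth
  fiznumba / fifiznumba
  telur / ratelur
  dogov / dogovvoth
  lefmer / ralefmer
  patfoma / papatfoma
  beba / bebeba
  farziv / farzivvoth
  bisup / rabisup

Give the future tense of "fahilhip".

pirgozev and lefmer both have last vowel 'e' yet inflect differently (pirgozevvoth, ralefmer), so the last vowel is not what conditions the rule; the final letter is.
"fahilhip" ends in -p. The one such stem in the data (bisup → rabisup) adds the prefix ra-, so the same rule applies.
The other patterns: stems ending in -v double the final consonant and add -oth; stems ending in -a repeat the first consonant+vowel as a prefix.
So fahilhip → rafahilhip.

rafahilhip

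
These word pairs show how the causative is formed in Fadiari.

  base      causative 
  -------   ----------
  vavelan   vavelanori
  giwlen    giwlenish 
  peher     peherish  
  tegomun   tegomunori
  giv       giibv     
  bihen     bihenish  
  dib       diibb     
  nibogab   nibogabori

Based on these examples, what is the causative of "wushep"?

giwlen and tegomun both end in -n yet inflect differently (giwlenish, tegomunori), so the final letter is not what conditions the rule; the number of vowels is.
"wushep" has 2 vowels. The stems with 2 vowels (giwlen → giwlenish, peher → peherish, bihen → bihenish) add -ish.
So wushep → wushepish.

wushepish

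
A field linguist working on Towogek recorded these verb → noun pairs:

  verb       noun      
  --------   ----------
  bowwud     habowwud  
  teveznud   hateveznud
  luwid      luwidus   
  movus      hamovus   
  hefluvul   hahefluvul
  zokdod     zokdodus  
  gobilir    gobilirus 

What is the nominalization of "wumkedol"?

teveznud and zokdod both end in -d yet inflect differently (hateveznud, zokdodus), so the final letter is not what conditions the rule; the last vowel is.
"wumkedol" has last vowel 'o'. The one such stem in the data (zokdod → zokdodus) adds -us, so the same rule applies.
The other pattern: stems whose last vowel is 'u' add the prefix ha-.
So wumkedol → wumkedolus.

wumkedolus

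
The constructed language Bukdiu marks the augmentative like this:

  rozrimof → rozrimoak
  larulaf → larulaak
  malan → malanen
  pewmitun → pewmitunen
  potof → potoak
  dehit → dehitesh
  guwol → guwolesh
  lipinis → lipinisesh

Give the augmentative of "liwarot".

malan and larulaf both have last vowel 'a' yet inflect differently (malanen, larulaak), so the last vowel is not what conditions the rule; the final letter is.
"liwarot" ends in -t. The one such stem in the data (dehit → dehitesh) adds -esh, so the same rule applies.
So liwarot → liwarotesh.

liwarotesh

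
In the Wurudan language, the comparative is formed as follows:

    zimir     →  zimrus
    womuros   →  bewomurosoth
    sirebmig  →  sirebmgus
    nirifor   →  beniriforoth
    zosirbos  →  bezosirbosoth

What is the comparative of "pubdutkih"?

"pubdutkih" has last vowel 'i'. The stems whose last vowel is 'i' (sirebmig → sirebmgus, zimir → zimrus) delete the last vowel and add -us.
The other pattern: stems whose last vowel is 'o' add be- … -oth around the stem.
So pubdutkih → pubdutkhus.

pubdutkhus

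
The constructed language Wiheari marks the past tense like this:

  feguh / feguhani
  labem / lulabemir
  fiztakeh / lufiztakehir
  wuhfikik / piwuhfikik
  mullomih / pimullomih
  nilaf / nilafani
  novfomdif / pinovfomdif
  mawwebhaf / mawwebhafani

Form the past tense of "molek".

"molek" has last vowel 'e'. The stems whose last vowel is 'e' (labem → lulabemir, fiztakeh → lufiztakehir) add lu- … -ir around the stem.
So molek → lumolekir.

lumolekir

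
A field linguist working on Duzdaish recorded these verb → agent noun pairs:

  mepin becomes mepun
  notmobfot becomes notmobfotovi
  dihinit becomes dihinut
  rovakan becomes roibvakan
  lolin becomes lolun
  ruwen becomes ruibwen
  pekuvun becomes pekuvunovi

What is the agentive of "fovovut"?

fovovutovi

"fovovut" has last vowel 'u'. The one such stem in the data (pekuvun → pekuvunovi) adds -ovi, so the same rule applies.
The other patterns: stems whose last vowel is 'i' change the last vowel to 'u'; stems whose last vowel is 'a' or 'e' insert -ib- after the first vowel.
So fovovut → fovovutovi.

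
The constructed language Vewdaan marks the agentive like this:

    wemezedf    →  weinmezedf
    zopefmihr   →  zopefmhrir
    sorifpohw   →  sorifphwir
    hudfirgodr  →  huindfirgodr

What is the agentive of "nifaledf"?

zopefmihr and hudfirgodr both end in -r yet inflect differently (zopefmhrir, huindfirgodr), so the final letter is not what conditions the rule; the second-to-last letter is.
"nifaledf" has second-to-last letter 'd'. The stems whose second-to-last letter is 'd' (hudfirgodr → huindfirgodr, wemezedf → weinmezedf) insert -in- after the first vowel.
The other pattern: stems whose second-to-last letter is 'h' delete the last vowel and add -ir.
So nifaledf → niinfaledf.

niinfaledf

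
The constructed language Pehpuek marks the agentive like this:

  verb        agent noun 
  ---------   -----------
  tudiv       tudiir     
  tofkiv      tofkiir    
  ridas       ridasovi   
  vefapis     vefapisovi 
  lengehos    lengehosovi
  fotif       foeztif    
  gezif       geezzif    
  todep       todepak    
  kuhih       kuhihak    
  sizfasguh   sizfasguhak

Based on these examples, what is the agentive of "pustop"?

tudiv and vefapis both have last vowel 'i' yet inflect differently (tudiir, vefapisovi), so the last vowel is not what conditions the rule; the final letter is.
"pustop" ends in -p. The one such stem in the data (todep → todepak) adds -ak, so the same rule applies.
So pustop → pustopak.

pustopak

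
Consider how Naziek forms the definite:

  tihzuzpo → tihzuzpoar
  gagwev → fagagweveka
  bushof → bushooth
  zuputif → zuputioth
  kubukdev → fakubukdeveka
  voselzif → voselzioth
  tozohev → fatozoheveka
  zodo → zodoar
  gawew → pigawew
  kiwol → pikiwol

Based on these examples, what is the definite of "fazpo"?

"fazpo" ends in -o. The stems ending in -o (tihzuzpo → tihzuzpoar, zodo → zodoar) add -ar.
So fazpo → fazpoar.

fazpoar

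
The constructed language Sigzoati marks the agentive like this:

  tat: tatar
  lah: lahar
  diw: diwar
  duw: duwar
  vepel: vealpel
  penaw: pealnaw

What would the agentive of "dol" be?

dolar

diw and penaw both end in -w yet inflect differently (diwar, pealnaw), so the final letter is not what conditions the rule; the number of vowels is.
"dol" has 1 vowel. The stems with 1 vowel (diw → diwar, tat → tatar, duw → duwar) add -ar.
So dol → dolar.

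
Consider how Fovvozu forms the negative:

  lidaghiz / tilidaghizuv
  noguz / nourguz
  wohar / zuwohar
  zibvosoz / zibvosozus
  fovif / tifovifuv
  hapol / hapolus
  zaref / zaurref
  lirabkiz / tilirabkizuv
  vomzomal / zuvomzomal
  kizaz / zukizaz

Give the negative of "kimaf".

zaref and fovif both end in -f yet inflect differently (zaurref, tifovifuv), so the final letter is not what conditions the rule; the last vowel is.
"kimaf" has last vowel 'a'. The stems whose last vowel is 'a' (kizaz → zukizaz, wohar → zuwohar, vomzomal → zuvomzomal) add the prefix zu-.
The other patterns: stems whose last vowel is 'e' or 'u' insert -ur- after the first vowel; stems whose last vowel is 'i' add ti- … -uv around the stem; stems whose last vowel is 'o' add -us.
So kimaf → zukimaf.

zukimaf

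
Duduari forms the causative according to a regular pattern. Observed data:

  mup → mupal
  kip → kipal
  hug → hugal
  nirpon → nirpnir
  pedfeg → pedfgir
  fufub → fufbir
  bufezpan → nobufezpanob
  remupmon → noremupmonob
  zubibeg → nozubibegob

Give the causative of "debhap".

debhpir

hug and pedfeg both end in -g yet inflect differently (hugal, pedfgir), so the final letter is not what conditions the rule; the number of vowels is.
"debhap" has 2 vowels. The stems with 2 vowels (nirpon → nirpnir, pedfeg → pedfgir, fufub → fufbir) delete the last vowel and add -ir.
The other patterns: stems with 1 vowel add -al; stems with 3 vowels add no- … -ob around the stem.
So debhap → debhpir.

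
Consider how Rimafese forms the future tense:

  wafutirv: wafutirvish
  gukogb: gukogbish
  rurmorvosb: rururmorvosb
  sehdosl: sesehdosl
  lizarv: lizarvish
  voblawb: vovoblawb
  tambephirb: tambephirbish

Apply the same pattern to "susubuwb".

tambephirb and voblawb both end in -b yet inflect differently (tambephirbish, vovoblawb), so the final letter is not what conditions the rule; the second-to-last letter is.
"susubuwb" has second-to-last letter 'w'. The one such stem in the data (voblawb → vovoblawb) repeats the first consonant+vowel as a prefix (as do sehdosl, rurmorvosb), so the same rule applies.
So susubuwb → sususubuwb.

sususubuwb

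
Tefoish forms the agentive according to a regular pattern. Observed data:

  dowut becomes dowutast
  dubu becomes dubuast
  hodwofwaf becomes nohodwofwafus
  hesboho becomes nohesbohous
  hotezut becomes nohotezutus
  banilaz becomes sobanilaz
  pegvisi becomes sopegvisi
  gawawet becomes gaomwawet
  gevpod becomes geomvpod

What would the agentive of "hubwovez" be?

dowut and hotezut both end in -t yet inflect differently (dowutast, nohotezutus), so the final letter is not what conditions the rule; the first letter is.
"hubwovez" begins with h-. The stems beginning with h- (hodwofwaf → nohodwofwafus, hesboho → nohesbohous, hotezut → nohotezutus) add no- … -us around the stem.
So hubwovez → nohubwovezus.

nohubwovezus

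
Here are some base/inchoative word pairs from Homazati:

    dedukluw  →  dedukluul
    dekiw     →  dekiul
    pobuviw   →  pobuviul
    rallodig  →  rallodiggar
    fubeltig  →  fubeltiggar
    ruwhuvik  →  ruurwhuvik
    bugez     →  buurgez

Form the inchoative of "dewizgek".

deurwizgek

dekiw and rallodig both have last vowel 'i' yet inflect differently (dekiul, rallodiggar), so the last vowel is not what conditions the rule; the final letter is.
"dewizgek" ends in -k. The one such stem in the data (ruwhuvik → ruurwhuvik) inserts -ur- after the first vowel (as does bugez), so the same rule applies.
So dewizgek → deurwizgek.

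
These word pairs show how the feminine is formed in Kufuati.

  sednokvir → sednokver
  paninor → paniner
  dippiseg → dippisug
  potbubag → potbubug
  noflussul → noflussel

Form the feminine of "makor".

potbubag and paninor both begin with p- yet inflect differently (potbubug, paniner), so the first letter is not what conditions the rule; the final letter is.
"makor" ends in -r. The stems ending in -r (paninor → paniner, sednokvir → sednokver) change the last vowel to 'e'.
The other pattern: stems ending in -g change the last vowel to 'u'.
So makor → maker.

maker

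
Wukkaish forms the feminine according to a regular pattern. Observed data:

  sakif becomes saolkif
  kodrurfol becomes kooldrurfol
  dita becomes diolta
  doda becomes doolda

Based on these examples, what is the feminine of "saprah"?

Every pair shown (sakif → saolkif, kodrurfol → kooldrurfol, dita → diolta, …) follows the same rule: insert -ol- after the first vowel.
So saprah → saolprah.

saolprah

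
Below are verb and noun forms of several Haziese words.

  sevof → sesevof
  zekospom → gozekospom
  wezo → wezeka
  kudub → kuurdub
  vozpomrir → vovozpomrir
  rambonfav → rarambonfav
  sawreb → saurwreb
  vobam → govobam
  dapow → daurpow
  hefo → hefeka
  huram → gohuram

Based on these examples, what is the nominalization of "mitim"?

gomitim

dapow and wezo both have last vowel 'o' yet inflect differently (daurpow, wezeka), so the last vowel is not what conditions the rule; the final letter is.
"mitim" ends in -m. The stems ending in -m (huram → gohuram, zekospom → gozekospom, vobam → govobam) add the prefix go-.
The other patterns: stems ending in -b or -w insert -ur- after the first vowel; stems ending in -o drop the final letter and add -eka; stems ending in -f, -r or -v repeat the first consonant+vowel as a prefix.
So mitim → gomitim.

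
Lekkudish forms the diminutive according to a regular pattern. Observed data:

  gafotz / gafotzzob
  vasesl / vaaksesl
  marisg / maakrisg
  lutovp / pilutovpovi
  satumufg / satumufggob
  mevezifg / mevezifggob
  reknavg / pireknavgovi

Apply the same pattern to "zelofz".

marisg and reknavg both end in -g yet inflect differently (maakrisg, pireknavgovi), so the final letter is not what conditions the rule; the second-to-last letter is.
"zelofz" has second-to-last letter 'f'. The stems whose second-to-last letter is 'f' (mevezifg → mevezifggob, satumufg → satumufggob) double the final consonant and add -ob.
So zelofz → zelofzzob.

zelofzzob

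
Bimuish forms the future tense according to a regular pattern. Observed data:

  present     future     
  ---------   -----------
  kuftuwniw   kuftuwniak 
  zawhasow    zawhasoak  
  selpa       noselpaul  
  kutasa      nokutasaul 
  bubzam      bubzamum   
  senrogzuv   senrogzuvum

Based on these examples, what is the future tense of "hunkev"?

hunkevum

"hunkev" ends in -v. The one such stem in the data (senrogzuv → senrogzuvum) adds -um, so the same rule applies.
The other patterns: stems ending in -w drop the final letter and add -ak; stems ending in -a add no- … -ul around the stem.
So hunkev → hunkevum.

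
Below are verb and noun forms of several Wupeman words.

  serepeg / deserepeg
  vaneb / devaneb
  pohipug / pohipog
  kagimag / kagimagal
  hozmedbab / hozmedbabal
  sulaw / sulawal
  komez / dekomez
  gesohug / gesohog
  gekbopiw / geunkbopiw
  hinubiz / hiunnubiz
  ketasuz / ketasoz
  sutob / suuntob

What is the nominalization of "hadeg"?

dehadeg

"hadeg" has last vowel 'e'. The stems whose last vowel is 'e' (vaneb → devaneb, komez → dekomez, serepeg → deserepeg) add the prefix de-.
The other patterns: stems whose last vowel is 'i' or 'o' insert -un- after the first vowel; stems whose last vowel is 'a' add -al; stems whose last vowel is 'u' change the last vowel to 'o'.
So hadeg → dehadeg.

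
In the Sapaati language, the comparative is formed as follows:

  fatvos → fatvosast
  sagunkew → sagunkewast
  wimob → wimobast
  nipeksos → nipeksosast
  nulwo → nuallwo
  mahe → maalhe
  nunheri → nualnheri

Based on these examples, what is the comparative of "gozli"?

goalzli

"gozli" ends in a vowel. The stems ending in a vowel (nulwo → nuallwo, mahe → maalhe, nunheri → nualnheri) insert -al- after the first vowel.
So gozli → goalzli.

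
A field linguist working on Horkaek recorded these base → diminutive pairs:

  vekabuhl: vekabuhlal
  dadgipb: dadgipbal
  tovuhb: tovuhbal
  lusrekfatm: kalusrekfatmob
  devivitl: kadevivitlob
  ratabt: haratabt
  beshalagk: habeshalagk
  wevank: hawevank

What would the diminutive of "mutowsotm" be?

"mutowsotm" has second-to-last letter 't'. The stems whose second-to-last letter is 't' (lusrekfatm → kalusrekfatmob, devivitl → kadevivitlob) add ka- … -ob around the stem.
The other patterns: stems whose second-to-last letter is 'h' or 'p' add -al; stems whose second-to-last letter is 'b', 'g' or 'n' add the prefix ha-.
So mutowsotm → kamutowsotmob.

kamutowsotmob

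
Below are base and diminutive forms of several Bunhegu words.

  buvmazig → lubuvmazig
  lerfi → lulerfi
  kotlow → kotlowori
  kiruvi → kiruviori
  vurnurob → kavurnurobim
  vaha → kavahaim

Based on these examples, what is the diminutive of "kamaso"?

lerfi and kiruvi both end in -i yet inflect differently (lulerfi, kiruviori), so the final letter is not what conditions the rule; the first letter is.
"kamaso" begins with k-. The stems beginning with k- (kotlow → kotlowori, kiruvi → kiruviori) add -ori.
So kamaso → kamasoori.

kamasoori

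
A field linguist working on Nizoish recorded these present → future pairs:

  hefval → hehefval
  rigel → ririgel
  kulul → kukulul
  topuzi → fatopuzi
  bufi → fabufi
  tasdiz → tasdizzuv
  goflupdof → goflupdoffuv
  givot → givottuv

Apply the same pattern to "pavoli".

fapavoli

"pavoli" ends in -i. The stems ending in -i (topuzi → fatopuzi, bufi → fabufi) add the prefix fa-.
The other patterns: stems ending in -l repeat the first consonant+vowel as a prefix; stems ending in -f, -t or -z double the final consonant and add -uv.
So pavoli → fapavoli.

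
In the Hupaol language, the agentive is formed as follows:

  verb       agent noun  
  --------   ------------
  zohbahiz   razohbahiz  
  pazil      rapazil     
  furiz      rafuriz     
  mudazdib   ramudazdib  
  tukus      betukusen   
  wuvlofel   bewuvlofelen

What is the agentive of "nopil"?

"nopil" has last vowel 'i'. The stems whose last vowel is 'i' (zohbahiz → razohbahiz, pazil → rapazil, furiz → rafuriz) add the prefix ra-.
The other pattern: stems whose last vowel is 'e' or 'u' add be- … -en around the stem.
So nopil → ranopil.

ranopil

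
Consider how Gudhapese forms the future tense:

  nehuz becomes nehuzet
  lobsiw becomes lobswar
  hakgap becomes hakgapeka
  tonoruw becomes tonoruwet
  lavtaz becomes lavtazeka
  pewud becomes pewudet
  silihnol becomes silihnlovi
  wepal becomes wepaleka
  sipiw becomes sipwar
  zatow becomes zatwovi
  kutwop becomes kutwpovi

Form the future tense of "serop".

"serop" has last vowel 'o'. The stems whose last vowel is 'o' (kutwop → kutwpovi, silihnol → silihnlovi, zatow → zatwovi) delete the last vowel and add -ovi.
The other patterns: stems whose last vowel is 'u' add -et; stems whose last vowel is 'a' add -eka; stems whose last vowel is 'i' delete the last vowel and add -ar.
So serop → serpovi.

serpovi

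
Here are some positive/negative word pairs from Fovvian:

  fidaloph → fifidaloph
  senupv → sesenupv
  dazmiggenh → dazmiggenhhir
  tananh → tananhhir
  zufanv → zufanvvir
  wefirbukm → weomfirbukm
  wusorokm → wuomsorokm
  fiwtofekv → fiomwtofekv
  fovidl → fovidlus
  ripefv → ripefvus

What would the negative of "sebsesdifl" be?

fidaloph and dazmiggenh both end in -h yet inflect differently (fifidaloph, dazmiggenhhir), so the final letter is not what conditions the rule; the second-to-last letter is.
"sebsesdifl" has second-to-last letter 'f'. The one such stem in the data (ripefv → ripefvus) adds -us, so the same rule applies.
The other patterns: stems whose second-to-last letter is 'p' repeat the first consonant+vowel as a prefix; stems whose second-to-last letter is 'n' double the final consonant and add -ir; stems whose second-to-last letter is 'k' insert -om- after the first vowel.
So sebsesdifl → sebsesdiflus.

sebsesdiflus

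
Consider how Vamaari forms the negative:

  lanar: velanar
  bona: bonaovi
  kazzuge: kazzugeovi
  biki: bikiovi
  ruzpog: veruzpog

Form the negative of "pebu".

bona and lanar both have last vowel 'a' yet inflect differently (bonaovi, velanar), so the last vowel is not what conditions the rule; whether the stem ends in a vowel or a consonant is.
"pebu" ends in a vowel. The stems ending in a vowel (kazzuge → kazzugeovi, biki → bikiovi, bona → bonaovi) add -ovi.
The other pattern: stems ending in a consonant add the prefix ve-.
So pebu → pebuovi.

pebuovi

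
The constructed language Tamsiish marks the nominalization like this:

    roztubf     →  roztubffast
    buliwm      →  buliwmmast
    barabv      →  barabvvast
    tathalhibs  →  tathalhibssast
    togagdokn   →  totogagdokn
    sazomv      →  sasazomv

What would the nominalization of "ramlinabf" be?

ramlinabffast

barabv and sazomv both end in -v yet inflect differently (barabvvast, sasazomv), so the final letter is not what conditions the rule; the second-to-last letter is.
"ramlinabf" has second-to-last letter 'b'. The stems whose second-to-last letter is 'b' (roztubf → roztubffast, barabv → barabvvast, tathalhibs → tathalhibssast) double the final consonant and add -ast.
So ramlinabf → ramlinabffast.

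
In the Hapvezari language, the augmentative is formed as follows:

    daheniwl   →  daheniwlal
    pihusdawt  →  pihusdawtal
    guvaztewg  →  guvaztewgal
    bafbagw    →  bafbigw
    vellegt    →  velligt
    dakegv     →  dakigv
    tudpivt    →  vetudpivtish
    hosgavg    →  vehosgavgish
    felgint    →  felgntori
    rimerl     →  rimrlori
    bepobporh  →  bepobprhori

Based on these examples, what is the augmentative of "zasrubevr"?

pihusdawt and vellegt both end in -t yet inflect differently (pihusdawtal, velligt), so the final letter is not what conditions the rule; the second-to-last letter is.
"zasrubevr" has second-to-last letter 'v'. The stems whose second-to-last letter is 'v' (tudpivt → vetudpivtish, hosgavg → vehosgavgish) add ve- … -ish around the stem.
So zasrubevr → vezasrubevrish.

vezasrubevrish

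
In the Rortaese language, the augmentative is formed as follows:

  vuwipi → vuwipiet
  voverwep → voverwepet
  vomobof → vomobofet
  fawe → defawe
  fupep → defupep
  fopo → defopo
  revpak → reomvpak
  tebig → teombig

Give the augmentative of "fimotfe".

defimotfe

voverwep and fupep both end in -p yet inflect differently (voverwepet, defupep), so the final letter is not what conditions the rule; the first letter is.
"fimotfe" begins with f-. The stems beginning with f- (fawe → defawe, fupep → defupep, fopo → defopo) add the prefix de-.
So fimotfe → defimotfe.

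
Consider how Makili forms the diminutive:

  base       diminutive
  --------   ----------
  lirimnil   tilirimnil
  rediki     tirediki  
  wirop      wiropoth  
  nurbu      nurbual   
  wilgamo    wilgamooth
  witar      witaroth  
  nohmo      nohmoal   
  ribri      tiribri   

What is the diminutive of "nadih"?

nadihal

wilgamo and nohmo both end in -o yet inflect differently (wilgamooth, nohmoal), so the final letter is not what conditions the rule; the first letter is.
"nadih" begins with n-. The stems beginning with n- (nurbu → nurbual, nohmo → nohmoal) add -al.
So nadih → nadihal.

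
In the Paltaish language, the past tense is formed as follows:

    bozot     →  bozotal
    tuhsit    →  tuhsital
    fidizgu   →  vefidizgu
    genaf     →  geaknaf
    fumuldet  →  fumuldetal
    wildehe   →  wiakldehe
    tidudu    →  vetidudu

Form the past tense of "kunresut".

"kunresut" ends in -t. The stems ending in -t (fumuldet → fumuldetal, bozot → bozotal, tuhsit → tuhsital) add -al.
The other patterns: stems ending in -u add the prefix ve-; stems ending in -e or -f insert -ak- after the first vowel.
So kunresut → kunresutal.

kunresutal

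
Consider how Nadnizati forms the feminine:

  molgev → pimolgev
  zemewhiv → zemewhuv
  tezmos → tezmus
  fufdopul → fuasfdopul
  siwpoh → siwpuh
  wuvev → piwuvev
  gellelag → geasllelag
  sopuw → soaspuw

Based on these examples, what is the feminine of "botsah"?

boastsah

wuvev and zemewhiv both end in -v yet inflect differently (piwuvev, zemewhuv), so the final letter is not what conditions the rule; the last vowel is.
"botsah" has last vowel 'a'. The one such stem in the data (gellelag → geasllelag) inserts -as- after the first vowel (as do fufdopul, sopuw), so the same rule applies.
The other patterns: stems whose last vowel is 'e' add the prefix pi-; stems whose last vowel is 'i' or 'o' change the last vowel to 'u'.
So botsah → boastsah.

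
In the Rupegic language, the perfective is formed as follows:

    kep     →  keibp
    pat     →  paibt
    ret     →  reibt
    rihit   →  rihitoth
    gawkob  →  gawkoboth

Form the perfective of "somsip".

pat and rihit both end in -t yet inflect differently (paibt, rihitoth), so the final letter is not what conditions the rule; the number of vowels is.
"somsip" has 2 vowels. The stems with 2 vowels (rihit → rihitoth, gawkob → gawkoboth) add -oth.
The other pattern: stems with 1 vowel insert -ib- after the first vowel.
So somsip → somsipoth.

somsipoth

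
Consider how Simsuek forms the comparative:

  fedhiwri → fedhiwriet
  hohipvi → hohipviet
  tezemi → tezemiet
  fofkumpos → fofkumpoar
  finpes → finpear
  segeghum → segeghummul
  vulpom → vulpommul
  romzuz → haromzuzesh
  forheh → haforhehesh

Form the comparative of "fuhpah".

fofkumpos and vulpom both have last vowel 'o' yet inflect differently (fofkumpoar, vulpommul), so the last vowel is not what conditions the rule; the final letter is.
"fuhpah" ends in -h. The one such stem in the data (forheh → haforhehesh) adds ha- … -esh around the stem, so the same rule applies.
So fuhpah → hafuhpahesh.

hafuhpahesh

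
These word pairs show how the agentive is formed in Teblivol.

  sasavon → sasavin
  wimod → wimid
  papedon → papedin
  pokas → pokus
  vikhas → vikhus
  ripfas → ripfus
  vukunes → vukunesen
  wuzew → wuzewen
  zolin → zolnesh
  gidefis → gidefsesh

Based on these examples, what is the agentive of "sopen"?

"sopen" has last vowel 'e'. The stems whose last vowel is 'e' (vukunes → vukunesen, wuzew → wuzewen) add -en.
The other patterns: stems whose last vowel is 'o' change the last vowel to 'i'; stems whose last vowel is 'a' change the last vowel to 'u'; stems whose last vowel is 'i' delete the last vowel and add -esh.
So sopen → sopenen.

sopenen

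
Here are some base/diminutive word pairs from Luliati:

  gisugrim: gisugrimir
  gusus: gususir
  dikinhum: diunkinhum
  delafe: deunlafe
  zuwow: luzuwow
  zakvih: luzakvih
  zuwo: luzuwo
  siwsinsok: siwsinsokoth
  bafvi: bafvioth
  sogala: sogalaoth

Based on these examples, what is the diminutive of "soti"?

sotioth

"soti" begins with s-. The stems beginning with s- (siwsinsok → siwsinsokoth, sogala → sogalaoth) add -oth.
The other patterns: stems beginning with g- add -ir; stems beginning with d- insert -un- after the first vowel; stems beginning with z- add the prefix lu-.
So soti → sotioth.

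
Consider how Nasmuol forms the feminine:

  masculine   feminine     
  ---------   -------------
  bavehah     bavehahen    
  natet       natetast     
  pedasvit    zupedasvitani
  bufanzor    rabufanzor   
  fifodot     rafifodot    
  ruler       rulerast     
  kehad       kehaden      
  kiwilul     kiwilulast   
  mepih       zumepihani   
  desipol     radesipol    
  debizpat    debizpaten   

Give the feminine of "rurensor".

rarurensor

pedasvit and debizpat both end in -t yet inflect differently (zupedasvitani, debizpaten), so the final letter is not what conditions the rule; the last vowel is.
"rurensor" has last vowel 'o'. The stems whose last vowel is 'o' (desipol → radesipol, bufanzor → rabufanzor, fifodot → rafifodot) add the prefix ra-.
The other patterns: stems whose last vowel is 'i' add zu- … -ani around the stem; stems whose last vowel is 'a' add -en; stems whose last vowel is 'e' or 'u' add -ast.
So rurensor → rarurensor.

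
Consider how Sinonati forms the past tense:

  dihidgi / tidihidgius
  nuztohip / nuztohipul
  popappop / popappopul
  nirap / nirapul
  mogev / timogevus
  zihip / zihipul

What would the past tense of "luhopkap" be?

luhopkapul

zihip and dihidgi both have last vowel 'i' yet inflect differently (zihipul, tidihidgius), so the last vowel is not what conditions the rule; the final letter is.
"luhopkap" ends in -p. The stems ending in -p (zihip → zihipul, popappop → popappopul, nirap → nirapul) add -ul.
The other pattern: stems ending in -i or -v add ti- … -us around the stem.
So luhopkap → luhopkapul.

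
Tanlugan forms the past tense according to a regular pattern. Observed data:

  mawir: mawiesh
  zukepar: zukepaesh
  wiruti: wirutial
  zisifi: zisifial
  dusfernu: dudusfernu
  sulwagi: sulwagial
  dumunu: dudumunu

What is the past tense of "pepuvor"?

pepuvoesh

mawir and sulwagi both have last vowel 'i' yet inflect differently (mawiesh, sulwagial), so the last vowel is not what conditions the rule; the final letter is.
"pepuvor" ends in -r. The stems ending in -r (mawir → mawiesh, zukepar → zukepaesh) drop the final letter and add -esh.
So pepuvor → pepuvoesh.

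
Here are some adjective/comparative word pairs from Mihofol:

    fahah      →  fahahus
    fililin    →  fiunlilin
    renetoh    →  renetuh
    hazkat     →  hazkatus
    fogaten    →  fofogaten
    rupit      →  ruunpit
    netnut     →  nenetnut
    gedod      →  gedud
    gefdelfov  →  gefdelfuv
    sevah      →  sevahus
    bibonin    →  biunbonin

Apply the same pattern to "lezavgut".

bibonin and fogaten both end in -n yet inflect differently (biunbonin, fofogaten), so the final letter is not what conditions the rule; the last vowel is.
"lezavgut" has last vowel 'u'. The one such stem in the data (netnut → nenetnut) repeats the first consonant+vowel as a prefix (as does fogaten), so the same rule applies.
So lezavgut → lelezavgut.

lelezavgut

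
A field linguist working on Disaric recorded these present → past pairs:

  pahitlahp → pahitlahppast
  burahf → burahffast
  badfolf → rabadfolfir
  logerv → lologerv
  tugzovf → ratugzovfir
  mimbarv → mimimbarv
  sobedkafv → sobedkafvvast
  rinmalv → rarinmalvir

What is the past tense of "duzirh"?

"duzirh" has second-to-last letter 'r'. The stems whose second-to-last letter is 'r' (mimbarv → mimimbarv, logerv → lologerv) repeat the first consonant+vowel as a prefix.
The other patterns: stems whose second-to-last letter is 'l' or 'v' add ra- … -ir around the stem; stems whose second-to-last letter is 'f' or 'h' double the final consonant and add -ast.
So duzirh → duduzirh.

duduzirh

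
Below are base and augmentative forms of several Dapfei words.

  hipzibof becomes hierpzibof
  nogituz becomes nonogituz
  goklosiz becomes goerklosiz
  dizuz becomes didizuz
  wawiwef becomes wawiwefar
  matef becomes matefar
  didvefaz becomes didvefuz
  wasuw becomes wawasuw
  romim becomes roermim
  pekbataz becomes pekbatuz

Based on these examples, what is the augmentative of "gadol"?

gaerdol

"gadol" has last vowel 'o'. The one such stem in the data (hipzibof → hierpzibof) inserts -er- after the first vowel (as do goklosiz, romim), so the same rule applies.
So gadol → gaerdol.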